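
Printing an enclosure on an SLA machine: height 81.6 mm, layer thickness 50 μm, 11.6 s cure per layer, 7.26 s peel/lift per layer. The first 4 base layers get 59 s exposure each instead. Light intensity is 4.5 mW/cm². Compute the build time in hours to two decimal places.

Number of layers: 81.6 / 0.05 → 1632 (rounded up).
Bottom layers = 4 × (59 + 7.26), so 265.04 s.
Regular layers: 1628 × (11.6 + 7.26) → 30704.08 s.
Total = 265.04 + 30704.08 = 30969.12 s = 8.60 hours.

8.60 hours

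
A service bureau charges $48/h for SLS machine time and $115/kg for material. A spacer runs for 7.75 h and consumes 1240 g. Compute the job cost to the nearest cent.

$514.60

Time charge = 48 × 7.75 = $372.00.
Material cost: 115 × 1240/1000 → $142.60.
Total = 372.00 + 142.60 = $514.60.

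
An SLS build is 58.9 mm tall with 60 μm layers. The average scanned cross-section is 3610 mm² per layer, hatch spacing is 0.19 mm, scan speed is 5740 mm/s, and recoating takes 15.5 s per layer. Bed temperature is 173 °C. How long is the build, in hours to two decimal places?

Layers = ⌈58.9/0.06⌉ = 982.
Scan path per layer: 3610 / 0.19 → 19000 mm.
Scan time per layer = 19000 / 5740, so 3.3101 s.
Per-layer time: 3.3101 + 15.5 → 18.8101 s.
Build time = 982 × 18.8101 = 18471.5182 s = 5.13 hours.

5.13 hours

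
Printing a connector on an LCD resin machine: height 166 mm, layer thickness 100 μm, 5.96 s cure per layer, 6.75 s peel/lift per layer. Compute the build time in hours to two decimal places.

Layer count = ceil(166 / 0.1) = 1660.
Per-layer time: 5.96 + 6.75 → 12.71 s.
Total = 1660 × 12.71 = 21098.6 s = 5.86 hours.

5.86 hours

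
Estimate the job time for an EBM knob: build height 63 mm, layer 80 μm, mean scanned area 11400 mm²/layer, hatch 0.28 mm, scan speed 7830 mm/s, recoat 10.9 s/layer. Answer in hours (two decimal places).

Layer count = ceil(63 / 0.08) = 788.
Hatch length per layer = 11400 / 0.28 = 40714.3 mm.
Per-layer scan time = 40714.3 / 7830, so 5.1998 s.
Time per layer: 5.1998 + 10.9 → 16.0998 s.
Build time = 788 × 16.0998 = 12686.6424 s = 3.52 hours.

3.52 hours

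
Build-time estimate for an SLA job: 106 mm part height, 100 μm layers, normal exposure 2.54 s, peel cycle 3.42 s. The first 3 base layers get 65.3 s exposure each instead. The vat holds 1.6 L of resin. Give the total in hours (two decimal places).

Layers = ⌈106/0.1⌉ = 1060.
Base layers = 3 × (65.3 + 3.42) = 206.16 s.
Regular layers = 1057 × (2.54 + 3.42), so 6299.72 s.
Sum: 206.16 + 6299.72 = 6505.88 s → 1.81 hours.

1.81 hours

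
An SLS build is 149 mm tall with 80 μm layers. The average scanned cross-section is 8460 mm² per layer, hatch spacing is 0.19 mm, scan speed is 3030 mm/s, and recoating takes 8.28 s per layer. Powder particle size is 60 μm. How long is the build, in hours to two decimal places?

11.89 hours

Layers = ⌈149/0.08⌉ = 1863.
Hatch length per layer = 8460 / 0.19 = 44526.3 mm.
Per-layer scan time: 44526.3 / 3030 → 14.6951 s.
Layer cycle = 14.6951 + 8.28, so 22.9751 s.
Build time = 1863 × 22.9751 = 42802.6113 s = 11.89 hours.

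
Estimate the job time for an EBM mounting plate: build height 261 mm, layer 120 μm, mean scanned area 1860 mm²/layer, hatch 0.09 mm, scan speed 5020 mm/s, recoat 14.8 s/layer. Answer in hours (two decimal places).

Number of layers: 261 / 0.12 → 2175 (rounded up).
Hatch length per layer: 1860 / 0.09 → 20666.7 mm.
Beam time per layer: 20666.7 / 5020 → 4.1169 s.
Time per layer = 4.1169 + 14.8 = 18.9169 s.
Build time = 2175 × 18.9169 = 41144.2575 s = 11.43 hours.

11.43 hours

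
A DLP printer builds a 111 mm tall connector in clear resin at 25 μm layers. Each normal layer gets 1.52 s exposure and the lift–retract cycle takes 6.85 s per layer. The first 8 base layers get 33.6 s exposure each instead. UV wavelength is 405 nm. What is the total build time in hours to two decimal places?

10.39 hours

Layer count = ceil(111 / 0.025) = 4440.
Base layers = 8 × (33.6 + 6.85), so 323.6 s.
Remaining layers = 4432 × (1.52 + 6.85) = 37095.84 s.
Total = 323.6 + 37095.84 = 37419.44 s = 10.39 hours.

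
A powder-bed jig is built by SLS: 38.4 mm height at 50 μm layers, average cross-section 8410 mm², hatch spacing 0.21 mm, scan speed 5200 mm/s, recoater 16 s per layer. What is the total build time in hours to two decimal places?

5.06 hours

Layers = ⌈38.4/0.05⌉ = 768.
Scan path per layer = 8410 / 0.21, so 40047.6 mm.
Per-layer scan time: 40047.6 / 5200 → 7.7015 s.
Layer cycle = 7.7015 + 16, so 23.7015 s.
Total: 768 × 23.7015 s = 18202.752 s → 5.06 hours.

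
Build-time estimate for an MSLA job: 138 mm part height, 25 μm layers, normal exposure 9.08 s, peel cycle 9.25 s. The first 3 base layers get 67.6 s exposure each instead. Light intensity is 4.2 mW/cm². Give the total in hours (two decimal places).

Layer count = ceil(138 / 0.025) = 5520.
Burn-in layers: 3 × (67.6 + 9.25) → 230.55 s.
Regular layers: 5517 × (9.08 + 9.25) → 101126.61 s.
Sum: 230.55 + 101126.61 = 101357.16 s → 28.15 hours.

28.15 hours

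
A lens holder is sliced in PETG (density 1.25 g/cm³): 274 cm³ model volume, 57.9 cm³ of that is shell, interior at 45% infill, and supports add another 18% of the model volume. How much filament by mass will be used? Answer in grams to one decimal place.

255.6 g

Interior volume = 274 − 57.9 = 216.1 cm³.
Infill deposited = 0.45 × 216.1, so 97.245 cm³.
Support: 0.18 × 274 → 49.32 cm³.
Total printed volume: 57.9 + 97.245 + 49.32 → 204.465 cm³.
Mass = 204.465 × 1.25 = 255.58125 g.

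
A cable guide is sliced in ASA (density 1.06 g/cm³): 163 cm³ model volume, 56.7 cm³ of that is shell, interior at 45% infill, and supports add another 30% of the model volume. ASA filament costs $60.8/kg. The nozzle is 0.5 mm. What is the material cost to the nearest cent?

Interior volume: 163 − 56.7 → 106.3 cm³.
Infill deposited = 0.45 × 106.3 = 47.835 cm³.
Support = 0.30 × 163, so 48.9 cm³.
Total extruded: 56.7 + 47.835 + 48.9 → 153.435 cm³.
Mass = 153.435 × 1.06, so 162.6411 g.
At $60.8/kg: 162.6411/1000 × 60.8 = $9.89.

$9.89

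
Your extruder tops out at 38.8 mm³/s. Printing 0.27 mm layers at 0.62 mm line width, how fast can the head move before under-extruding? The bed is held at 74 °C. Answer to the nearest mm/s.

232 mm/s

A = 0.27 × 0.62, so 0.1674 mm².
v_max = Q/A = 38.8/0.1674 = 231.78 mm/s → 232 mm/s.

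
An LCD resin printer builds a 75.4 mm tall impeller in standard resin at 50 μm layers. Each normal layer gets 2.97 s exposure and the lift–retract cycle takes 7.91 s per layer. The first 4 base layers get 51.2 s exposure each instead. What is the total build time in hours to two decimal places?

Layer count = ceil(75.4 / 0.05) = 1508.
Base layers = 4 × (51.2 + 7.91), so 236.44 s.
Remaining layers = 1504 × (2.97 + 7.91) = 16363.52 s.
Total = 236.44 + 16363.52 = 16599.96 s = 4.61 hours.

4.61 hours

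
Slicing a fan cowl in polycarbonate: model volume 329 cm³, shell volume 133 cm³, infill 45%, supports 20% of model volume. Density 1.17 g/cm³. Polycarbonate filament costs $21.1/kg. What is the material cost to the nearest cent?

$7.09

Interior volume = 329 − 133 = 196 cm³.
Infill deposited = 0.45 × 196 = 88.2 cm³.
Support = 0.20 × 329 = 65.8 cm³.
Total extruded: 133 + 88.2 + 65.8 → 287 cm³.
Mass = 287 × 1.17 = 335.79 g.
At $21.1/kg: 335.79/1000 × 21.1 = $7.09.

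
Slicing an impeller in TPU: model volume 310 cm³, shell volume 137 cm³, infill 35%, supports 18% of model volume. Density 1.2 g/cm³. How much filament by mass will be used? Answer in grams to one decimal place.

Volume inside the shell: 310 − 137 → 173 cm³.
Infill volume: 0.35 × 173 → 60.55 cm³.
Support = 0.18 × 310 = 55.8 cm³.
Total printed volume = 137 + 60.55 + 55.8 = 253.35 cm³.
Mass: 253.35 × 1.2 → 304.02 g.

304.0 g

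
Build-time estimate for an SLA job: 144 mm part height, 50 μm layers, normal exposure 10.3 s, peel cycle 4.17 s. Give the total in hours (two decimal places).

Number of layers: 144 / 0.05 → 2880 (rounded up).
Per-layer time = 10.3 + 4.17, so 14.47 s.
Total = 2880 × 14.47 = 41673.6 s = 11.58 hours.

11.58 hours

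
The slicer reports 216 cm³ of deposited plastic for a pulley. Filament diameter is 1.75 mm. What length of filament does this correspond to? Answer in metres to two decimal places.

89.80 m

A = π r² = π × 0.875² = 2.4053 mm².
L = 216000 mm³ / 2.4053 mm² = 89801.69 mm, i.e. 89.80 m.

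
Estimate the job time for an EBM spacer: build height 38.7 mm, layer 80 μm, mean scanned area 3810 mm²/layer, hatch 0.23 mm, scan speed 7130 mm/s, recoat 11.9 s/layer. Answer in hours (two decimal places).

Number of layers: 38.7 / 0.08 → 484 (rounded up).
Per-layer scan distance = 3810 / 0.23 = 16565.2 mm.
Beam time per layer = 16565.2 / 7130, so 2.3233 s.
Per-layer time = 2.3233 + 11.9, so 14.2233 s.
Total: 484 × 14.2233 s = 6884.0772 s → 1.91 hours.

1.91 hours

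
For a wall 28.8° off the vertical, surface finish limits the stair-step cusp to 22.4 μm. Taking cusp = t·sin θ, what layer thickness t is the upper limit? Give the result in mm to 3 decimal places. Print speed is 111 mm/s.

0.046 mm

Layer height = cusp / sin(28.8°) = 0.0224 / 0.4818 = 0.046 mm.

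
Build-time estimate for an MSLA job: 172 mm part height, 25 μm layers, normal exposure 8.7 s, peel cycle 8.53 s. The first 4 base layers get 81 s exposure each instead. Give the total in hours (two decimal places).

33.01 hours

Layer count = ceil(172 / 0.025) = 6880.
Bottom layers = 4 × (81 + 8.53) = 358.12 s.
Regular layers = 6876 × (8.7 + 8.53), so 118473.48 s.
Sum: 358.12 + 118473.48 = 118831.6 s → 33.01 hours.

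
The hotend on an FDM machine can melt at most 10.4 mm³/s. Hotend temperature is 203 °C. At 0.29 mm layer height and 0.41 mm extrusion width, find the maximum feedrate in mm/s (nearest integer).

A = 0.29 × 0.41 = 0.1189 mm².
v_max = Q/A = 10.4/0.1189 = 87.47 mm/s → 87 mm/s.

87 mm/s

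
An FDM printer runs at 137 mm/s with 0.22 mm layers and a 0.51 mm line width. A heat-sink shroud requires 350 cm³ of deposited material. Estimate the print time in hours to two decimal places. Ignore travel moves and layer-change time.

Line area: 0.22 × 0.51 → 0.1122 mm².
Total extruded path = 350000/0.1122 = 3119429.6 mm.
Extrusion time = 3119429.6 / 137, so 22769.6 s.
Converting: 22769.6 s = 6.32 hours.

6.32 hours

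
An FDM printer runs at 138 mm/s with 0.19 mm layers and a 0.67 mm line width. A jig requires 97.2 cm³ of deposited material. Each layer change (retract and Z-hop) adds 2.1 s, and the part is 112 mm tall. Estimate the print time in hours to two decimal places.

1.88 hours

Extrusion cross-section: 0.19 × 0.67 → 0.1273 mm².
Toolpath length = 97.2 cm³ / 0.1273 mm² = 97200 / 0.1273 = 763550.7 mm.
Extrusion time: 763550.7 / 138 → 5533 s.
Layers = ⌈112/0.19⌉ = 590.
Layer-change overhead = 590 × 2.1 = 1239 s.
Total = 5533 + 1239 = 6772 s = 1.88 hours.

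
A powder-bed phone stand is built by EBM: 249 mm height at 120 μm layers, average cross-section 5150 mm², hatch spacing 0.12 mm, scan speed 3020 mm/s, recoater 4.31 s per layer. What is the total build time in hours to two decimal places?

Number of layers: 249 / 0.12 → 2075 (rounded up).
Hatch length per layer = 5150 / 0.12, so 42916.7 mm.
Per-layer scan time = 42916.7 / 3020, so 14.2108 s.
Time per layer = 14.2108 + 4.31 = 18.5208 s.
Build time = 2075 × 18.5208 = 38430.66 s = 10.68 hours.

10.68 hours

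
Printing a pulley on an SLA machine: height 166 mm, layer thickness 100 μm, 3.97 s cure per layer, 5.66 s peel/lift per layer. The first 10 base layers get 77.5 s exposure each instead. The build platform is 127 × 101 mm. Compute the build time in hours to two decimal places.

4.64 hours

Number of layers: 166 / 0.1 → 1660 (rounded up).
Base layers: 10 × (77.5 + 5.66) → 831.6 s.
Normal layers = 1650 × (3.97 + 5.66), so 15889.5 s.
Sum: 831.6 + 15889.5 = 16721.1 s → 4.64 hours.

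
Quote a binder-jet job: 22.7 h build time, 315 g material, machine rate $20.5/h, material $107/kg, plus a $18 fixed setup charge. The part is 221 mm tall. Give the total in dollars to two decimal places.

Machine cost = 20.5 × 22.7, so $465.35.
Material cost = 107 × 315/1000, so $33.705.
Adding setup: 465.35 + 33.705 + 18 → 517.055 ≈ $517.06.

$517.06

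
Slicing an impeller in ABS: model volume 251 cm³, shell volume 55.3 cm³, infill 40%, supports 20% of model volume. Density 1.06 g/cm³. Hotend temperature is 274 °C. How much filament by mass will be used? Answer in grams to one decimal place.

194.8 g

Infill region = 251 − 55.3, so 195.7 cm³.
Deposited infill = 0.40 × 195.7 = 78.28 cm³.
Support: 0.20 × 251 → 50.2 cm³.
Deposited volume = 55.3 + 78.28 + 50.2, so 183.78 cm³.
Mass = 183.78 × 1.06, so 194.8068 g.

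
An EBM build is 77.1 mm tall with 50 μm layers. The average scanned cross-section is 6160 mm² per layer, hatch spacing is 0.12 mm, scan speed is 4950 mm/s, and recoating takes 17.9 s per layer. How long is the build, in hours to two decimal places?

12.11 hours

Number of layers: 77.1 / 0.05 → 1542 (rounded up).
Scan path per layer = 6160 / 0.12 = 51333.3 mm.
Per-layer scan time = 51333.3 / 4950 = 10.3704 s.
Per-layer time = 10.3704 + 17.9 = 28.2704 s.
Build time = 1542 × 28.2704 = 43592.9568 s = 12.11 hours.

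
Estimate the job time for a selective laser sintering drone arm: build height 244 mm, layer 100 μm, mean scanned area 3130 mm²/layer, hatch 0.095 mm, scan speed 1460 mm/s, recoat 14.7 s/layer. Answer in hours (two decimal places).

25.26 hours

Layer count = ceil(244 / 0.1) = 2440.
Hatch length per layer: 3130 / 0.095 → 32947.4 mm.
Laser time per layer: 32947.4 / 1460 → 22.5667 s.
Per-layer time: 22.5667 + 14.7 → 37.2667 s.
Total: 2440 × 37.2667 s = 90930.748 s → 25.26 hours.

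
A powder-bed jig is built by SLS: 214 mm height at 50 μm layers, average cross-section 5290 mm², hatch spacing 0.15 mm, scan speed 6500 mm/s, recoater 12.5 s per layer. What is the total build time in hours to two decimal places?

21.31 hours

Number of layers: 214 / 0.05 → 4280 (rounded up).
Hatch length per layer: 5290 / 0.15 → 35266.7 mm.
Scan time per layer = 35266.7 / 6500, so 5.4256 s.
Time per layer: 5.4256 + 12.5 → 17.9256 s.
Total: 4280 × 17.9256 s = 76721.568 s → 21.31 hours.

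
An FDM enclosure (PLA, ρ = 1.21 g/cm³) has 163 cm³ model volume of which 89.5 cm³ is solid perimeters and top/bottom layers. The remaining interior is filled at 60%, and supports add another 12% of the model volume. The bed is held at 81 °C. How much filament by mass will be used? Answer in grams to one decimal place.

Interior volume = 163 − 89.5 = 73.5 cm³.
Deposited infill = 0.60 × 73.5 = 44.1 cm³.
Support = 0.12 × 163 = 19.56 cm³.
Deposited volume = 89.5 + 44.1 + 19.56 = 153.16 cm³.
Mass: 153.16 × 1.21 → 185.3236 g.

185.3 g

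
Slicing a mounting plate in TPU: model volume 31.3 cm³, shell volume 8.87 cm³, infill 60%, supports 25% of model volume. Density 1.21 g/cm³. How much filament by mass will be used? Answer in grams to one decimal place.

36.5 g

Infill region: 31.3 − 8.87 → 22.43 cm³.
Infill deposited: 0.60 × 22.43 → 13.458 cm³.
Support = 0.25 × 31.3, so 7.825 cm³.
Total extruded = 8.87 + 13.458 + 7.825, so 30.153 cm³.
Mass = 30.153 × 1.21 = 36.48513 g.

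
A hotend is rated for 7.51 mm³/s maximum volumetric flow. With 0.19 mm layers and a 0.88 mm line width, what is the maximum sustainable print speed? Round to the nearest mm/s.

45 mm/s

Bead cross-section = 0.19 × 0.88 = 0.1672 mm².
Max speed = 7.51 / 0.1672 = 44.92 ≈ 45 mm/s.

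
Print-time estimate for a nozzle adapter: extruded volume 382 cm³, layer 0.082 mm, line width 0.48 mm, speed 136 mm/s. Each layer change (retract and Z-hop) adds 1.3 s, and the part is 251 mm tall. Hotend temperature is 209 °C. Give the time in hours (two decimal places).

Line area = 0.082 × 0.48 = 0.03936 mm².
Toolpath length = 382 cm³ / 0.03936 mm² = 382000 / 0.03936 = 9705284.6 mm.
Extrusion time = 9705284.6 / 136 = 71362.4 s.
Layer count = ceil(251 / 0.082) = 3061.
Non-print overhead: 3061 × 1.3 → 3979.3 s.
Altogether 71362.4 + 3979.3 = 75341.7 s, i.e. 20.93 hours.

20.93 hours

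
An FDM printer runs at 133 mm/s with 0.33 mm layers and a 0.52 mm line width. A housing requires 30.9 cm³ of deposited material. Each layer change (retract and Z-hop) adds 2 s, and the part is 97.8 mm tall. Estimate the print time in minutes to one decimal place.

Line area: 0.33 × 0.52 → 0.1716 mm².
Toolpath length = 30.9 cm³ / 0.1716 mm² = 30900 / 0.1716 = 180069.9 mm.
Extrusion time: 180069.9 / 133 → 1353.9 s.
Layers = ⌈97.8/0.33⌉ = 297.
Z-hop total = 297 × 2 = 594 s.
Total = 1353.9 + 594 = 1947.9 s = 32.5 minutes.

32.5 minutes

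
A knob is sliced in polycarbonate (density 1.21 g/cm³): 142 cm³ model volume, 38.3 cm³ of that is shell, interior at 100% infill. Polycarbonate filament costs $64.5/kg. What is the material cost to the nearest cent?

$11.08

Infill region = 142 − 38.3, so 103.7 cm³.
Deposited infill = 1.00 × 103.7 = 103.7 cm³.
Total extruded = 38.3 + 103.7 = 142 cm³.
Mass = 142 × 1.21 = 171.82 g.
Cost = 171.82 g / 1000 × $64.5/kg = $11.08.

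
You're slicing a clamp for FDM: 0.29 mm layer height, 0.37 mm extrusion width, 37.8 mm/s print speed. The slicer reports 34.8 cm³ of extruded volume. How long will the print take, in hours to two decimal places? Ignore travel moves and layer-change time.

2.38 hours

Line area: 0.29 × 0.37 → 0.1073 mm².
Toolpath length = 34.8 cm³ / 0.1073 mm² = 34800 / 0.1073 = 324324.3 mm.
Time extruding = 324324.3 / 37.8, so 8580 s.
Converting: 8580 s = 2.38 hours.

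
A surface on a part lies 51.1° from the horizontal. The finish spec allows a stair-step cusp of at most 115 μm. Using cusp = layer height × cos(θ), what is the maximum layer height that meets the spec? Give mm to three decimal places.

Layer height = cusp / cos(51.1°) = 0.115 / 0.6280 = 0.183 mm.

0.183 mm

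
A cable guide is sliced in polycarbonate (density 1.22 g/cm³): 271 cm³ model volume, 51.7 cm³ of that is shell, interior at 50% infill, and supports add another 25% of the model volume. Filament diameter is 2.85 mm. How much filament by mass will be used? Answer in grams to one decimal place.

279.5 g

Infill region: 271 − 51.7 → 219.3 cm³.
Infill volume = 0.50 × 219.3 = 109.65 cm³.
Support = 0.25 × 271 = 67.75 cm³.
Total printed volume = 51.7 + 109.65 + 67.75, so 229.1 cm³.
Mass = 229.1 × 1.22 = 279.502 g.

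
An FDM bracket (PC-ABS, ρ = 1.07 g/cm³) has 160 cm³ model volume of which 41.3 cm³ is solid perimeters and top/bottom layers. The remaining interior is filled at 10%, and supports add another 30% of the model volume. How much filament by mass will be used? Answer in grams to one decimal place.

Infill region = 160 − 41.3 = 118.7 cm³.
Deposited infill = 0.10 × 118.7, so 11.87 cm³.
Support = 0.30 × 160, so 48 cm³.
Total extruded: 41.3 + 11.87 + 48 → 101.17 cm³.
Mass = 101.17 × 1.07, so 108.2519 g.

108.3 g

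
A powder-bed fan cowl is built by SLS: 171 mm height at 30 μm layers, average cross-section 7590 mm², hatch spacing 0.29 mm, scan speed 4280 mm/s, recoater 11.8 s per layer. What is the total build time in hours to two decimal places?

28.37 hours

Number of layers: 171 / 0.03 → 5700 (rounded up).
Scan path per layer: 7590 / 0.29 → 26172.4 mm.
Laser time per layer = 26172.4 / 4280, so 6.115 s.
Per-layer time = 6.115 + 11.8 = 17.915 s.
5700 layers × 17.915 s/layer = 102115.5 s, i.e. 28.37 hours.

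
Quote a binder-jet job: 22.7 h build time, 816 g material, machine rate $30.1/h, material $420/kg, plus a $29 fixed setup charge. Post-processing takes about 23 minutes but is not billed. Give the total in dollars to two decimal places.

Time charge: 30.1 × 22.7 → $683.27.
Material cost = 420 × 816/1000, so $342.72.
Total = 683.27 + 342.72 + 29 = $1054.99.

$1054.99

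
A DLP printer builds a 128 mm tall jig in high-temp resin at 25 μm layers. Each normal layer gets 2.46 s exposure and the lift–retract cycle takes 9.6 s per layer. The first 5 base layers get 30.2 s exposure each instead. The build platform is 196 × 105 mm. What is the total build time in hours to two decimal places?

Number of layers: 128 / 0.025 → 5120 (rounded up).
Base layers = 5 × (30.2 + 9.6), so 199 s.
Regular layers = 5115 × (2.46 + 9.6) = 61686.9 s.
Total = 199 + 61686.9 = 61885.9 s = 17.19 hours.

17.19 hours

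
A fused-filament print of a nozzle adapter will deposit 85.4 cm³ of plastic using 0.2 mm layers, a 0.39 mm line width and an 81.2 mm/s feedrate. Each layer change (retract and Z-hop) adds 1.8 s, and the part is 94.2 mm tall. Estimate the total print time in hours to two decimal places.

3.98 hours

Extrusion cross-section = 0.2 × 0.39 = 0.078 mm².
Path length: 85400 mm³ / 0.078 mm² → 1094871.8 mm.
Time extruding = 1094871.8 / 81.2, so 13483.6 s.
Layer count = ceil(94.2 / 0.2) = 471.
Layer-change overhead = 471 × 1.8 = 847.8 s.
Total = 13483.6 + 847.8 = 14331.4 s = 3.98 hours.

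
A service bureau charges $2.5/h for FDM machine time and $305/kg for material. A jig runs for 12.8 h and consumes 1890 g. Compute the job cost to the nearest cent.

Machine-time cost: 2.5 × 12.8 → $32.00.
Material cost = 305 × 1890/1000 = $576.45.
Job cost: 32.00 + 576.45 = $608.45.

$608.45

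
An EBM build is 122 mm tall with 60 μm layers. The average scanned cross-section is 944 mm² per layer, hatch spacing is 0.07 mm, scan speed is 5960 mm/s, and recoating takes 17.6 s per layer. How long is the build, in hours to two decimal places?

11.22 hours

Layers = ⌈122/0.06⌉ = 2034.
Scan path per layer = 944 / 0.07, so 13485.7 mm.
Per-layer scan time = 13485.7 / 5960 = 2.2627 s.
Layer cycle = 2.2627 + 17.6 = 19.8627 s.
Total: 2034 × 19.8627 s = 40400.7318 s → 11.22 hours.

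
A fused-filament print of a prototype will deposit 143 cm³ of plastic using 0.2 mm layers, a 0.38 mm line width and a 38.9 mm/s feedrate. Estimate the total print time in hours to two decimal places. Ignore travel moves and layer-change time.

Extrusion cross-section = 0.2 × 0.38, so 0.076 mm².
Path length: 143000 mm³ / 0.076 mm² → 1881578.9 mm.
Print-move time = 1881578.9 / 38.9 = 48369.6 s.
Converting: 48369.6 s = 13.44 hours.

13.44 hours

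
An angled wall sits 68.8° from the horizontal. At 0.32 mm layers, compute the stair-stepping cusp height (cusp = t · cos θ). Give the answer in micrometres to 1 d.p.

115.7 μm

cos(68.8°) = 0.3616, so cusp = 0.32 × 0.3616 = 0.115712 mm → 115.7 μm.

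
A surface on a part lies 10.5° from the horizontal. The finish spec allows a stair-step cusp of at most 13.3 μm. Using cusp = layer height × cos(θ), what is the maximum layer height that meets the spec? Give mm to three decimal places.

0.014 mm

Layer height = cusp / cos(10.5°) = 0.0133 / 0.9833 = 0.014 mm.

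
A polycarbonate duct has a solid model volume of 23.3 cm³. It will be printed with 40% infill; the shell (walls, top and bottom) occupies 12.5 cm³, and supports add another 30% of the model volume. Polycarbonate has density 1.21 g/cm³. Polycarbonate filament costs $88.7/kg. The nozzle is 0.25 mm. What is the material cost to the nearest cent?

Interior volume: 23.3 − 12.5 → 10.8 cm³.
Infill volume = 0.40 × 10.8, so 4.32 cm³.
Support: 0.30 × 23.3 → 6.99 cm³.
Deposited volume: 12.5 + 4.32 + 6.99 → 23.81 cm³.
Mass: 23.81 × 1.21 → 28.8101 g.
Cost = 28.8101 g / 1000 × $88.7/kg = $2.56.

$2.56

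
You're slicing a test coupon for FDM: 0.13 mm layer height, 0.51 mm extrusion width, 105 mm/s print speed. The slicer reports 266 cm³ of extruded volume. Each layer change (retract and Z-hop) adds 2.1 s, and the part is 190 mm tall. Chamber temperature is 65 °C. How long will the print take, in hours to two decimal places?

11.47 hours

Line area = 0.13 × 0.51, so 0.0663 mm².
Path length: 266000 mm³ / 0.0663 mm² → 4012066.4 mm.
Extrusion time = 4012066.4 / 105, so 38210.2 s.
Layers = ⌈190/0.13⌉ = 1462.
Layer-change overhead: 1462 × 2.1 → 3070.2 s.
Total = 38210.2 + 3070.2 = 41280.4 s = 11.47 hours.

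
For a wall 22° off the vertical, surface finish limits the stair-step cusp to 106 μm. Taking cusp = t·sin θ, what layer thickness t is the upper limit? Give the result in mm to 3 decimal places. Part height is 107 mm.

0.283 mm

Layer height = cusp / sin(22°) = 0.106 / 0.3746 = 0.283 mm.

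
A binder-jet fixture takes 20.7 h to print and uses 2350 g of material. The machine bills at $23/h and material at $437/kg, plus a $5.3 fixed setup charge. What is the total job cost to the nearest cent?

$1508.35

Machine-time cost = 23 × 20.7, so $476.10.
Feedstock cost: 437 × 2350/1000 → $1026.95.
Adding setup: 476.10 + 1026.95 + 5.3 → $1508.35.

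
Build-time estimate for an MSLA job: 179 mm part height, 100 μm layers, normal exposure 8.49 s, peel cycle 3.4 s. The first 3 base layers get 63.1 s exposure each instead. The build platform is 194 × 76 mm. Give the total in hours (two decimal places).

Number of layers: 179 / 0.1 → 1790 (rounded up).
Burn-in layers = 3 × (63.1 + 3.4), so 199.5 s.
Normal layers = 1787 × (8.49 + 3.4), so 21247.43 s.
Sum: 199.5 + 21247.43 = 21446.93 s → 5.96 hours.

5.96 hours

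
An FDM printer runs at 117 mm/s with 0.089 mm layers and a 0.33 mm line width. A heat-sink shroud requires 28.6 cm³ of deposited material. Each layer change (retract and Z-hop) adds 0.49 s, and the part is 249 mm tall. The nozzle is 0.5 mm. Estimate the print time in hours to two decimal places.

2.69 hours

Extrusion cross-section = 0.089 × 0.33 = 0.02937 mm².
Total extruded path = 28600/0.02937 = 973782.8 mm.
Print-move time = 973782.8 / 117 = 8322.9 s.
Layers = ⌈249/0.089⌉ = 2798.
Non-print overhead: 2798 × 0.49 → 1371.02 s.
Total = 8322.9 + 1371.02 = 9693.92 s = 2.69 hours.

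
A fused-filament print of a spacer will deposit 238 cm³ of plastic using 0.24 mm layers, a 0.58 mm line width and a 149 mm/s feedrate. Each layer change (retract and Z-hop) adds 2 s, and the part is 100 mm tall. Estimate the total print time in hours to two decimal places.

3.42 hours

Extrusion cross-section = 0.24 × 0.58 = 0.1392 mm².
Toolpath length = 238 cm³ / 0.1392 mm² = 238000 / 0.1392 = 1709770.1 mm.
Time extruding = 1709770.1 / 149, so 11475 s.
Number of layers: 100 / 0.24 → 417 (rounded up).
Layer-change overhead = 417 × 2, so 834 s.
Altogether 11475 + 834 = 12309 s, i.e. 3.42 hours.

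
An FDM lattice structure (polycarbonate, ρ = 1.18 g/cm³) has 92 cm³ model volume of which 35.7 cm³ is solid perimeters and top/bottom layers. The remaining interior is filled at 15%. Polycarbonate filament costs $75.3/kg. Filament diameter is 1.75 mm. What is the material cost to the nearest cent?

Infill region = 92 − 35.7 = 56.3 cm³.
Infill deposited = 0.15 × 56.3, so 8.445 cm³.
Total printed volume = 35.7 + 8.445 = 44.145 cm³.
Mass = 44.145 × 1.18 = 52.0911 g.
At $75.3/kg: 52.0911/1000 × 75.3 = $3.92.

$3.92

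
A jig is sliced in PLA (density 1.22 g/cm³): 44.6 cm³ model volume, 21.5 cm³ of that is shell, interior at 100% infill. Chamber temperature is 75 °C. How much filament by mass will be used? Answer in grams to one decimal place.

Volume inside the shell = 44.6 − 21.5 = 23.1 cm³.
Infill deposited = 1.00 × 23.1 = 23.1 cm³.
Total extruded: 21.5 + 23.1 → 44.6 cm³.
Mass = 44.6 × 1.22, so 54.412 g.

54.4 g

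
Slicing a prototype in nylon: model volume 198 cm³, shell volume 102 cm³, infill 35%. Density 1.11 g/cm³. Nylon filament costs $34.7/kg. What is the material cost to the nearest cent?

Volume inside the shell = 198 − 102, so 96 cm³.
Deposited infill: 0.35 × 96 → 33.6 cm³.
Total printed volume = 102 + 33.6 = 135.6 cm³.
Mass = 135.6 × 1.11 = 150.516 g.
Cost = 150.516 g / 1000 × $34.7/kg = $5.22.

$5.22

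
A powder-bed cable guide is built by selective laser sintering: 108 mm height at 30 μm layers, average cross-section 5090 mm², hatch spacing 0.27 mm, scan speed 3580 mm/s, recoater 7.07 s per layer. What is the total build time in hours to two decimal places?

12.34 hours

Number of layers: 108 / 0.03 → 3600 (rounded up).
Hatch length per layer = 5090 / 0.27, so 18851.9 mm.
Scan time per layer: 18851.9 / 3580 → 5.2659 s.
Time per layer = 5.2659 + 7.07 = 12.3359 s.
Total: 3600 × 12.3359 s = 44409.24 s → 12.34 hours.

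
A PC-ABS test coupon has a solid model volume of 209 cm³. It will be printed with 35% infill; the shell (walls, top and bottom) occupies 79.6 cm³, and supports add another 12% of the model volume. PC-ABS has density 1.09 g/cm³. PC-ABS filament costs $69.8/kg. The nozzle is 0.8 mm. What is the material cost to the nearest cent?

Volume inside the shell: 209 − 79.6 → 129.4 cm³.
Infill volume: 0.35 × 129.4 → 45.29 cm³.
Support = 0.12 × 209, so 25.08 cm³.
Total printed volume: 79.6 + 45.29 + 25.08 → 149.97 cm³.
Mass = 149.97 × 1.09 = 163.4673 g.
At $69.8/kg: 163.4673/1000 × 69.8 = $11.41.

$11.41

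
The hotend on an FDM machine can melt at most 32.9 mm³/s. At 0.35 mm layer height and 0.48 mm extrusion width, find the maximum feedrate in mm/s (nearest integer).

196 mm/s

Extrusion cross-section = 0.35 × 0.48, so 0.168 mm².
Max speed = 32.9 / 0.168 = 195.83 ≈ 196 mm/s.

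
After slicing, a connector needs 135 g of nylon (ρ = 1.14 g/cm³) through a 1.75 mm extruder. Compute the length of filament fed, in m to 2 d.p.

49.23 m

Volume = 135 g / 1.14 g·cm⁻³ = 118.4211 cm³ = 118421.1 mm³.
Filament cross-section = π × (1.75/2)² = 2.4053 mm².
Length = 118421.1 / 2.4053 = 49233.4 mm = 49.23 m.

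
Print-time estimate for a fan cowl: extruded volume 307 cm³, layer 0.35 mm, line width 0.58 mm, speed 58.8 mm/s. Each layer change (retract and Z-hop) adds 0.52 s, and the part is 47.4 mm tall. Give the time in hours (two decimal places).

Line area = 0.35 × 0.58, so 0.203 mm².
Toolpath length = 307 cm³ / 0.203 mm² = 307000 / 0.203 = 1512315.3 mm.
Print-move time: 1512315.3 / 58.8 → 25719.6 s.
Layers = ⌈47.4/0.35⌉ = 136.
Non-print overhead: 136 × 0.52 → 70.72 s.
Total = 25719.6 + 70.72 = 25790.32 s = 7.16 hours.

7.16 hours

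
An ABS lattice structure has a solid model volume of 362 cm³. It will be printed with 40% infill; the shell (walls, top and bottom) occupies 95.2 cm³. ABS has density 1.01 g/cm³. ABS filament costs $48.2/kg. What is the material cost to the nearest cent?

$9.83

Volume inside the shell: 362 − 95.2 → 266.8 cm³.
Infill volume = 0.40 × 266.8, so 106.72 cm³.
Deposited volume = 95.2 + 106.72 = 201.92 cm³.
Mass = 201.92 × 1.01, so 203.9392 g.
At $48.2/kg: 203.9392/1000 × 48.2 = $9.83.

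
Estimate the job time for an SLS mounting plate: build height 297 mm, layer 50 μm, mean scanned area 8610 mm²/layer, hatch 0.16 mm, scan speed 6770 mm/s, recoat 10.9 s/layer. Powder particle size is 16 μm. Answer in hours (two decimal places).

Number of layers: 297 / 0.05 → 5940 (rounded up).
Per-layer scan distance = 8610 / 0.16 = 53812.5 mm.
Per-layer scan time: 53812.5 / 6770 → 7.9487 s.
Layer cycle = 7.9487 + 10.9 = 18.8487 s.
Build time = 5940 × 18.8487 = 111961.278 s = 31.10 hours.

31.10 hours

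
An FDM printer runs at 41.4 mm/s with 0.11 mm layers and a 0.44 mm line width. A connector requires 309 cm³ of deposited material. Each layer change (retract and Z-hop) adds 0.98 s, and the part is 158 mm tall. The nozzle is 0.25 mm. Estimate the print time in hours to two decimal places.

Extrusion cross-section: 0.11 × 0.44 → 0.0484 mm².
Path length: 309000 mm³ / 0.0484 mm² → 6384297.5 mm.
Extrusion time: 6384297.5 / 41.4 → 154210.1 s.
Layer count = ceil(158 / 0.11) = 1437.
Layer-change overhead = 1437 × 0.98, so 1408.26 s.
Total = 154210.1 + 1408.26 = 155618.36 s = 43.23 hours.

43.23 hours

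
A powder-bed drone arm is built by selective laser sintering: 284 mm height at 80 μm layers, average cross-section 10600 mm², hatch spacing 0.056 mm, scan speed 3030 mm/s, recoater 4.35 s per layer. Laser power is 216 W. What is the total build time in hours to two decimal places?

Layer count = ceil(284 / 0.08) = 3550.
Scan path per layer = 10600 / 0.056, so 189285.7 mm.
Laser time per layer = 189285.7 / 3030 = 62.4705 s.
Per-layer time: 62.4705 + 4.35 → 66.8205 s.
Total: 3550 × 66.8205 s = 237212.775 s → 65.89 hours.

65.89 hours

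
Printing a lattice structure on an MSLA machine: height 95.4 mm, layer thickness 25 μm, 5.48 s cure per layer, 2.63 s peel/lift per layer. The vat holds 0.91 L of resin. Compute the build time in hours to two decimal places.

Number of layers: 95.4 / 0.025 → 3816 (rounded up).
Cycle time = 5.48 + 2.63 = 8.11 s.
Build time: 3816 × 8.11 s = 30947.76 s, i.e. 8.60 hours.

8.60 hours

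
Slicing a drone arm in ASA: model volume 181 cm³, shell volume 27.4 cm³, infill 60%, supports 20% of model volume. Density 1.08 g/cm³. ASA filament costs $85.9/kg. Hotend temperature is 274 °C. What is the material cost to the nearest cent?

Volume inside the shell: 181 − 27.4 → 153.6 cm³.
Infill deposited = 0.60 × 153.6 = 92.16 cm³.
Support = 0.20 × 181, so 36.2 cm³.
Total printed volume = 27.4 + 92.16 + 36.2 = 155.76 cm³.
Mass = 155.76 × 1.08, so 168.2208 g.
Cost = 168.2208 g / 1000 × $85.9/kg = $14.45.

$14.45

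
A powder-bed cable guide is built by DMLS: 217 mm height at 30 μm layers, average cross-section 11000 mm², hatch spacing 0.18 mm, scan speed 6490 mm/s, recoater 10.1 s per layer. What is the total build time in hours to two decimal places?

Number of layers: 217 / 0.03 → 7234 (rounded up).
Scan path per layer = 11000 / 0.18, so 61111.1 mm.
Laser time per layer = 61111.1 / 6490 = 9.4162 s.
Per-layer time = 9.4162 + 10.1, so 19.5162 s.
Total: 7234 × 19.5162 s = 141180.1908 s → 39.22 hours.

39.22 hours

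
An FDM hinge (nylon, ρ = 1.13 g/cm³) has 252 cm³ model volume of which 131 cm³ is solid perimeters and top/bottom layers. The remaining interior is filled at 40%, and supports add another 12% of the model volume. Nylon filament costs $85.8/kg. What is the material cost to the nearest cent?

$20.33

Volume inside the shell = 252 − 131, so 121 cm³.
Deposited infill = 0.40 × 121, so 48.4 cm³.
Support = 0.12 × 252 = 30.24 cm³.
Total printed volume = 131 + 48.4 + 30.24, so 209.64 cm³.
Mass: 209.64 × 1.13 → 236.8932 g.
Cost = 236.8932 g / 1000 × $85.8/kg = $20.33.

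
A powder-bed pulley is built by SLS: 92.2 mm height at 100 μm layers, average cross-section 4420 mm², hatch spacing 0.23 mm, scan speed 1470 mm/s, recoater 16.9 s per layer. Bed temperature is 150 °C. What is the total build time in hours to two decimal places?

7.68 hours

Layers = ⌈92.2/0.1⌉ = 922.
Scan path per layer = 4420 / 0.23, so 19217.4 mm.
Scan time per layer: 19217.4 / 1470 → 13.0731 s.
Time per layer: 13.0731 + 16.9 → 29.9731 s.
Total: 922 × 29.9731 s = 27635.1982 s → 7.68 hours.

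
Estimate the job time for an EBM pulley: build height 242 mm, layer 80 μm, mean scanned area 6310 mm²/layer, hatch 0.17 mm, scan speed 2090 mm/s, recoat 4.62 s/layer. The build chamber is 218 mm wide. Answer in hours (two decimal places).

Layers = ⌈242/0.08⌉ = 3025.
Hatch length per layer = 6310 / 0.17 = 37117.6 mm.
Beam time per layer = 37117.6 / 2090, so 17.7596 s.
Layer cycle = 17.7596 + 4.62, so 22.3796 s.
Total: 3025 × 22.3796 s = 67698.29 s → 18.81 hours.

18.81 hours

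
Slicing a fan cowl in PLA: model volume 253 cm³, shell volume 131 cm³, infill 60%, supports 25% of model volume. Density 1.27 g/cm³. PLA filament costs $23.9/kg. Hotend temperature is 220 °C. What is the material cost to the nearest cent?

$8.12

Volume inside the shell: 253 − 131 → 122 cm³.
Infill volume: 0.60 × 122 → 73.2 cm³.
Support = 0.25 × 253, so 63.25 cm³.
Total printed volume: 131 + 73.2 + 63.25 → 267.45 cm³.
Mass: 267.45 × 1.27 → 339.6615 g.
Cost = 339.6615 g / 1000 × $23.9/kg = $8.12.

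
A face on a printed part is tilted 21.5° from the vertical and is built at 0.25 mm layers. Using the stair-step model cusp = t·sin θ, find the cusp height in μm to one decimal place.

91.6 μm

h_c = t·sin θ = 0.25 × 0.3665 = 0.091625 mm (91.6 μm).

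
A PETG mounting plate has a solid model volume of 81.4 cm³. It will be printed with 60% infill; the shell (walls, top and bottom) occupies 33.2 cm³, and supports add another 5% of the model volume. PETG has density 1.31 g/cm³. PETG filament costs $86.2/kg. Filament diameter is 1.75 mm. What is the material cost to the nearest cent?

Volume inside the shell = 81.4 − 33.2, so 48.2 cm³.
Infill volume = 0.60 × 48.2, so 28.92 cm³.
Support: 0.05 × 81.4 → 4.07 cm³.
Total printed volume = 33.2 + 28.92 + 4.07, so 66.19 cm³.
Mass = 66.19 × 1.31 = 86.7089 g.
Cost = 86.7089 g / 1000 × $86.2/kg = $7.47.

$7.47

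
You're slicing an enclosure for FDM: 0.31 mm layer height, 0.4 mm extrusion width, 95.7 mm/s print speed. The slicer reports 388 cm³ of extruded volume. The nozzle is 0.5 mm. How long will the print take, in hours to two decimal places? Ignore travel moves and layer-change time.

9.08 hours

Bead cross-section: 0.31 × 0.4 → 0.124 mm².
Total extruded path = 388000/0.124 = 3129032.3 mm.
Print-move time: 3129032.3 / 95.7 → 32696.3 s.
That's 32696.3 s → 9.08 hours.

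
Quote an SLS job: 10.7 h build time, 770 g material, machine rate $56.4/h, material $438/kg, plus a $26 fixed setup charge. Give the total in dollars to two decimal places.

Machine-time cost = 56.4 × 10.7, so $603.48.
Feedstock cost = 438 × 770/1000 = $337.26.
Adding setup: 603.48 + 337.26 + 26 → $966.74.

$966.74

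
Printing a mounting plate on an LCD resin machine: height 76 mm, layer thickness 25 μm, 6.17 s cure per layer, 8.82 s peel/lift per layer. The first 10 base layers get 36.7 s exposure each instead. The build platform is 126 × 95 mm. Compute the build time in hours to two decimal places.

Number of layers: 76 / 0.025 → 3040 (rounded up).
Burn-in layers = 10 × (36.7 + 8.82), so 455.2 s.
Normal layers = 3030 × (6.17 + 8.82) = 45419.7 s.
Sum: 455.2 + 45419.7 = 45874.9 s → 12.74 hours.

12.74 hours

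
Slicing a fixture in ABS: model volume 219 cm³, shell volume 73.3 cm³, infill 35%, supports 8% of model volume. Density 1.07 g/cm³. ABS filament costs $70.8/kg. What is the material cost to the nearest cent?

Infill region: 219 − 73.3 → 145.7 cm³.
Deposited infill = 0.35 × 145.7 = 50.995 cm³.
Support = 0.08 × 219 = 17.52 cm³.
Total printed volume: 73.3 + 50.995 + 17.52 → 141.815 cm³.
Mass = 141.815 × 1.07 = 151.74205 g.
Cost = 151.74205 g / 1000 × $70.8/kg = $10.74.

$10.74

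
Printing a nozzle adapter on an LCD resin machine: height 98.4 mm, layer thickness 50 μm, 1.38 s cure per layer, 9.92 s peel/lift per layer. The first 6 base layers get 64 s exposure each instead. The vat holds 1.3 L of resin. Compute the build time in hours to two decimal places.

6.28 hours

Layers = ⌈98.4/0.05⌉ = 1968.
Burn-in layers = 6 × (64 + 9.92), so 443.52 s.
Remaining layers: 1962 × (1.38 + 9.92) → 22170.6 s.
Sum: 443.52 + 22170.6 = 22614.12 s → 6.28 hours.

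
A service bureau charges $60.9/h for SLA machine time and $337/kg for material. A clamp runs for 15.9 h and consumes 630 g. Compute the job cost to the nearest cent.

Machine-time cost = 60.9 × 15.9, so $968.31.
Material charge = 337 × 630/1000, so $212.31.
Job cost: 968.31 + 212.31 = $1180.62.

$1180.62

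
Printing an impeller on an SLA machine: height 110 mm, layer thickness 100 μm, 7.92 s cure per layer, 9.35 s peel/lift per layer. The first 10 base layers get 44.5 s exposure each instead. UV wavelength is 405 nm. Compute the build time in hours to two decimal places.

5.38 hours

Layer count = ceil(110 / 0.1) = 1100.
Base layers: 10 × (44.5 + 9.35) → 538.5 s.
Remaining layers = 1090 × (7.92 + 9.35) = 18824.3 s.
Total = 538.5 + 18824.3 = 19362.8 s = 5.38 hours.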